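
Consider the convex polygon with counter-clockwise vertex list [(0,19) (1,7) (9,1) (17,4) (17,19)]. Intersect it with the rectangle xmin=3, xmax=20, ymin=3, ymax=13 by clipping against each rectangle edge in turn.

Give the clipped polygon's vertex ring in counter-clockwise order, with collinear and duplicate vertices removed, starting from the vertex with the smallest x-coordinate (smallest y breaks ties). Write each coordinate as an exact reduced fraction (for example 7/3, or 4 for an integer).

Clipped polygon: [(3,11/2) (19/3,3) (43/3,3) (17,4) (17,13) (3,13)]

1. After x ≥ 3: [(3,19) (3,11/2) (9,1) (17,4) (17,19)]
2. After x ≤ 20: [(3,19) (3,11/2) (9,1) (17,4) (17,19)]
3. After y ≥ 3: [(3,19) (3,11/2) (19/3,3) (43/3,3) (17,4) (17,19)]
4. After y ≤ 13: [(3,13) (3,11/2) (19/3,3) (43/3,3) (17,4) (17,13)]
5. Canonical ring: [(3,11/2) (19/3,3) (43/3,3) (17,4) (17,13) (3,13)]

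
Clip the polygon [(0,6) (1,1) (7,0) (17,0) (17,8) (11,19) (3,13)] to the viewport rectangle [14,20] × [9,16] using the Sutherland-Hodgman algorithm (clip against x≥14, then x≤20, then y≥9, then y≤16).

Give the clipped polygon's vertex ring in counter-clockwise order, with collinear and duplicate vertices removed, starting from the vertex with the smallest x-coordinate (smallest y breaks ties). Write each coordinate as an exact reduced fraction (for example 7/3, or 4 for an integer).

1. After x ≥ 14: [(14,0) (17,0) (17,8) (14,27/2)]
2. After x ≤ 20: [(14,0) (17,0) (17,8) (14,27/2)]
3. After y ≥ 9: [(14,9) (181/11,9) (14,27/2)]
4. After y ≤ 16: [(14,9) (181/11,9) (14,27/2)]
5. Canonical ring: [(14,9) (181/11,9) (14,27/2)]

Clipped polygon: [(14,9) (181/11,9) (14,27/2)]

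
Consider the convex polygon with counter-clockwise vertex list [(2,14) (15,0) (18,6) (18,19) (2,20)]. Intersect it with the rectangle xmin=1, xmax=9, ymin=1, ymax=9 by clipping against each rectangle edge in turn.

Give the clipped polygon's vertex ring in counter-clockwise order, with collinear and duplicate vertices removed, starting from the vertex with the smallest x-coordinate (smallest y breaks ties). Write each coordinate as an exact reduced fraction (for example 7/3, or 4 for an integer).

Clipped polygon: [(93/14,9) (9,84/13) (9,9)]

1. After x ≥ 1: [(2,14) (15,0) (18,6) (18,19) (2,20)]
2. After x ≤ 9: [(2,14) (9,84/13) (9,313/16) (2,20)]
3. After y ≥ 1: [(2,14) (9,84/13) (9,313/16) (2,20)]
4. After y ≤ 9: [(93/14,9) (9,84/13) (9,9)]
5. Canonical ring: [(93/14,9) (9,84/13) (9,9)]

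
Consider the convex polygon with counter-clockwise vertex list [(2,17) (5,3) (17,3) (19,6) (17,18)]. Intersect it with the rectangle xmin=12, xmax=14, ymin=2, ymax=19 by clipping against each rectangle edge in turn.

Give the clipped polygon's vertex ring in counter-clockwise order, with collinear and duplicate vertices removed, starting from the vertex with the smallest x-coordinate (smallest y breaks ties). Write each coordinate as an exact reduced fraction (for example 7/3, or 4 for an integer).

Clipped polygon: [(12,3) (14,3) (14,89/5) (12,53/3)]

1. After x ≥ 12: [(12,53/3) (12,3) (17,3) (19,6) (17,18)]
2. After x ≤ 14: [(14,89/5) (12,53/3) (12,3) (14,3)]
3. After y ≥ 2: [(14,89/5) (12,53/3) (12,3) (14,3)]
4. After y ≤ 19: [(14,89/5) (12,53/3) (12,3) (14,3)]
5. Canonical ring: [(12,3) (14,3) (14,89/5) (12,53/3)]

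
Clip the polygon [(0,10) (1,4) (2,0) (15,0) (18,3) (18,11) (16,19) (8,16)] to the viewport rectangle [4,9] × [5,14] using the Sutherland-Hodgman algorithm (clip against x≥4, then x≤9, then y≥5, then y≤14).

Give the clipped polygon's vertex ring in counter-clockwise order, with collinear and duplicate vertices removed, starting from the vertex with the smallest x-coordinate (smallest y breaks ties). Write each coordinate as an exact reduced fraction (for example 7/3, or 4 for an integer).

1. After x ≥ 4: [(4,13) (4,0) (15,0) (18,3) (18,11) (16,19) (8,16)]
2. After x ≤ 9: [(4,13) (4,0) (9,0) (9,131/8) (8,16)]
3. After y ≥ 5: [(4,13) (4,5) (9,5) (9,131/8) (8,16)]
4. After y ≤ 14: [(16/3,14) (4,13) (4,5) (9,5) (9,14)]
5. Canonical ring: [(4,5) (9,5) (9,14) (16/3,14) (4,13)]

Clipped polygon: [(4,5) (9,5) (9,14) (16/3,14) (4,13)]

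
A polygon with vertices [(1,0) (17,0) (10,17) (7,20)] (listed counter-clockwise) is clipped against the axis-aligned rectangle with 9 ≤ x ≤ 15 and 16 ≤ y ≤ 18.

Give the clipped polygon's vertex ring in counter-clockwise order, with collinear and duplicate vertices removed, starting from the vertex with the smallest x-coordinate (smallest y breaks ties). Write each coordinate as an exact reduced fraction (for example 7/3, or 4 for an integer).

Clipped polygon: [(9,16) (177/17,16) (10,17) (9,18)]

1. After x ≥ 9: [(9,0) (17,0) (10,17) (9,18)]
2. After x ≤ 15: [(9,0) (15,0) (15,34/7) (10,17) (9,18)]
3. After y ≥ 16: [(9,16) (177/17,16) (10,17) (9,18)]
4. After y ≤ 18: [(9,16) (177/17,16) (10,17) (9,18)]
5. Canonical ring: [(9,16) (177/17,16) (10,17) (9,18)]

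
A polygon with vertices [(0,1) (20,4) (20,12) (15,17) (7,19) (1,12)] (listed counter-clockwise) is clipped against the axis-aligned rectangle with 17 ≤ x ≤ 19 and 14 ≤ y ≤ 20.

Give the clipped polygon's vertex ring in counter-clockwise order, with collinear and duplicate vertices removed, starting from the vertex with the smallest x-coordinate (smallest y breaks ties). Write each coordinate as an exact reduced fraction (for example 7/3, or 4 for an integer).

1. After x ≥ 17: [(17,71/20) (20,4) (20,12) (17,15)]
2. After x ≤ 19: [(17,71/20) (19,77/20) (19,13) (17,15)]
3. After y ≥ 14: [(17,14) (18,14) (17,15)]
4. After y ≤ 20: [(17,14) (18,14) (17,15)]
5. Canonical ring: [(17,14) (18,14) (17,15)]

Clipped polygon: [(17,14) (18,14) (17,15)]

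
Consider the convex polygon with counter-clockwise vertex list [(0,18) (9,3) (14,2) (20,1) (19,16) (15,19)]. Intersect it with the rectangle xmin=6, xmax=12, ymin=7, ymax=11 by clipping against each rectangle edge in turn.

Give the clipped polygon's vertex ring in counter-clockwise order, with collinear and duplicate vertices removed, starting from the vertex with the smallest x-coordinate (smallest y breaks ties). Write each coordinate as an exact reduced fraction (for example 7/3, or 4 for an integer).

Clipped polygon: [(6,8) (33/5,7) (12,7) (12,11) (6,11)]

1. After x ≥ 6: [(6,92/5) (6,8) (9,3) (14,2) (20,1) (19,16) (15,19)]
2. After x ≤ 12: [(12,94/5) (6,92/5) (6,8) (9,3) (12,12/5)]
3. After y ≥ 7: [(12,7) (12,94/5) (6,92/5) (6,8) (33/5,7)]
4. After y ≤ 11: [(12,7) (12,11) (6,11) (6,8) (33/5,7)]
5. Canonical ring: [(6,8) (33/5,7) (12,7) (12,11) (6,11)]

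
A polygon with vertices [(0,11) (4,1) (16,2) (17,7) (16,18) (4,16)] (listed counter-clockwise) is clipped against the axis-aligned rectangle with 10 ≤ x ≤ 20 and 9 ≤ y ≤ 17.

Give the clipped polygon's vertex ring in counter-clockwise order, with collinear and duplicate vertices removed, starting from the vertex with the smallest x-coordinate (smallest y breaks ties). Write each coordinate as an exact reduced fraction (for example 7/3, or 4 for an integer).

1. After x ≥ 10: [(10,3/2) (16,2) (17,7) (16,18) (10,17)]
2. After x ≤ 20: [(10,3/2) (16,2) (17,7) (16,18) (10,17)]
3. After y ≥ 9: [(10,9) (185/11,9) (16,18) (10,17)]
4. After y ≤ 17: [(10,9) (185/11,9) (177/11,17) (10,17) (10,17)]
5. Canonical ring: [(10,9) (185/11,9) (177/11,17) (10,17)]

Clipped polygon: [(10,9) (185/11,9) (177/11,17) (10,17)]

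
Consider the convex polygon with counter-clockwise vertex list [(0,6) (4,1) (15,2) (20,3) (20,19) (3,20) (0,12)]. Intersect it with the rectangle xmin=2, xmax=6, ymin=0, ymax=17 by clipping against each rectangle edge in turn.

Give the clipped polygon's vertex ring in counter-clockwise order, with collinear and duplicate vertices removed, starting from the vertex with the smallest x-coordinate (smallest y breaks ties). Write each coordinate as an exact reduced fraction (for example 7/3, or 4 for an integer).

Clipped polygon: [(2,7/2) (4,1) (6,13/11) (6,17) (2,17)]

1. After x ≥ 2: [(2,7/2) (4,1) (15,2) (20,3) (20,19) (3,20) (2,52/3)]
2. After x ≤ 6: [(2,7/2) (4,1) (6,13/11) (6,337/17) (3,20) (2,52/3)]
3. After y ≥ 0: [(2,7/2) (4,1) (6,13/11) (6,337/17) (3,20) (2,52/3)]
4. After y ≤ 17: [(2,17) (2,7/2) (4,1) (6,13/11) (6,17)]
5. Canonical ring: [(2,7/2) (4,1) (6,13/11) (6,17) (2,17)]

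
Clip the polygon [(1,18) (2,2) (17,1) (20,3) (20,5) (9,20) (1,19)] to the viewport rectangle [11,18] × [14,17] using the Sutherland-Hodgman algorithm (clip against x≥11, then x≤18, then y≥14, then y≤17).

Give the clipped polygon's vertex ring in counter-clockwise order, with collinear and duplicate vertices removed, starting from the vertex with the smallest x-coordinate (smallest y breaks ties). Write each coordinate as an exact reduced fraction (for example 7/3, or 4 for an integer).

1. After x ≥ 11: [(11,7/5) (17,1) (20,3) (20,5) (11,190/11)]
2. After x ≤ 18: [(11,7/5) (17,1) (18,5/3) (18,85/11) (11,190/11)]
3. After y ≥ 14: [(11,14) (67/5,14) (11,190/11)]
4. After y ≤ 17: [(11,17) (11,14) (67/5,14) (56/5,17)]
5. Canonical ring: [(11,14) (67/5,14) (56/5,17) (11,17)]

Clipped polygon: [(11,14) (67/5,14) (56/5,17) (11,17)]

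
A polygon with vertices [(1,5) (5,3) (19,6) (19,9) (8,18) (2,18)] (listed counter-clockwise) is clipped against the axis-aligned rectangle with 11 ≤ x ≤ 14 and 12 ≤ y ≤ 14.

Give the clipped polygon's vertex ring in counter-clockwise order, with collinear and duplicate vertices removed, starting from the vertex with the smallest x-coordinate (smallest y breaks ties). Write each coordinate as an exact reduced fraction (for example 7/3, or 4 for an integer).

1. After x ≥ 11: [(11,30/7) (19,6) (19,9) (11,171/11)]
2. After x ≤ 14: [(11,30/7) (14,69/14) (14,144/11) (11,171/11)]
3. After y ≥ 12: [(11,12) (14,12) (14,144/11) (11,171/11)]
4. After y ≤ 14: [(11,14) (11,12) (14,12) (14,144/11) (116/9,14)]
5. Canonical ring: [(11,12) (14,12) (14,144/11) (116/9,14) (11,14)]

Clipped polygon: [(11,12) (14,12) (14,144/11) (116/9,14) (11,14)]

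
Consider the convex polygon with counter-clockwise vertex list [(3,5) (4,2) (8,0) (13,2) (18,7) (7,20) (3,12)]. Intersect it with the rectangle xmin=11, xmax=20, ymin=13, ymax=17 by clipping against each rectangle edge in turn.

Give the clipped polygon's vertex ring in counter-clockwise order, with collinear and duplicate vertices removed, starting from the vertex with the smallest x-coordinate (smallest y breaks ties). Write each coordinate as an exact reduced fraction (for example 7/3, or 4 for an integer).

1. After x ≥ 11: [(11,6/5) (13,2) (18,7) (11,168/11)]
2. After x ≤ 20: [(11,6/5) (13,2) (18,7) (11,168/11)]
3. After y ≥ 13: [(11,13) (168/13,13) (11,168/11)]
4. After y ≤ 17: [(11,13) (168/13,13) (11,168/11)]
5. Canonical ring: [(11,13) (168/13,13) (11,168/11)]

Clipped polygon: [(11,13) (168/13,13) (11,168/11)]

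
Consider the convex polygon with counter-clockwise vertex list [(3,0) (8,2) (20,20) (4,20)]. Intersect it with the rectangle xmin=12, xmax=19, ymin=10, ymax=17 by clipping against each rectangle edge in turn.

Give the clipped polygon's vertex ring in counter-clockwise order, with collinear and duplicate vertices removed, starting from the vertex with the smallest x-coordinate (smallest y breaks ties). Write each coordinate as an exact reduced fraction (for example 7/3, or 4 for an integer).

Clipped polygon: [(12,10) (40/3,10) (18,17) (12,17)]

1. After x ≥ 12: [(12,8) (20,20) (12,20)]
2. After x ≤ 19: [(12,8) (19,37/2) (19,20) (12,20)]
3. After y ≥ 10: [(12,10) (40/3,10) (19,37/2) (19,20) (12,20)]
4. After y ≤ 17: [(12,17) (12,10) (40/3,10) (18,17)]
5. Canonical ring: [(12,10) (40/3,10) (18,17) (12,17)]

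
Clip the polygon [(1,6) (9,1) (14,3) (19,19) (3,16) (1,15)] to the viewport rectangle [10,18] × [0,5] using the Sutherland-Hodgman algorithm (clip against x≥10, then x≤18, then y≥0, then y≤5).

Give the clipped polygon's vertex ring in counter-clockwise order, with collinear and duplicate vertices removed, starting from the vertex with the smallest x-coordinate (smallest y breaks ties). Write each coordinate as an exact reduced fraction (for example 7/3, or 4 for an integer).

Clipped polygon: [(10,7/5) (14,3) (117/8,5) (10,5)]

1. After x ≥ 10: [(10,7/5) (14,3) (19,19) (10,277/16)]
2. After x ≤ 18: [(10,7/5) (14,3) (18,79/5) (18,301/16) (10,277/16)]
3. After y ≥ 0: [(10,7/5) (14,3) (18,79/5) (18,301/16) (10,277/16)]
4. After y ≤ 5: [(10,5) (10,7/5) (14,3) (117/8,5)]
5. Canonical ring: [(10,7/5) (14,3) (117/8,5) (10,5)]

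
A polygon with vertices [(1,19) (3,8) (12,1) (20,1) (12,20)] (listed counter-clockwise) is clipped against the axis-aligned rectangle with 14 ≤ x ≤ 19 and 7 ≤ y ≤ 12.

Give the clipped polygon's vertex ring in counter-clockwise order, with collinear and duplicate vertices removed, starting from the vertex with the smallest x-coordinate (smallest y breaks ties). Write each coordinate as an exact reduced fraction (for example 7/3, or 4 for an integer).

Clipped polygon: [(14,7) (332/19,7) (292/19,12) (14,12)]

1. After x ≥ 14: [(14,1) (20,1) (14,61/4)]
2. After x ≤ 19: [(14,1) (19,1) (19,27/8) (14,61/4)]
3. After y ≥ 7: [(14,7) (332/19,7) (14,61/4)]
4. After y ≤ 12: [(14,12) (14,7) (332/19,7) (292/19,12)]
5. Canonical ring: [(14,7) (332/19,7) (292/19,12) (14,12)]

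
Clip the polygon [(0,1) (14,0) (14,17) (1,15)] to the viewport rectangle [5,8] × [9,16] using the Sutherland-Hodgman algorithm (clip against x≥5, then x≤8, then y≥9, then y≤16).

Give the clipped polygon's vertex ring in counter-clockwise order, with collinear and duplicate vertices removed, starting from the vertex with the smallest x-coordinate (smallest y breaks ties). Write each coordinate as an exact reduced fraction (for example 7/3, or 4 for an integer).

1. After x ≥ 5: [(5,9/14) (14,0) (14,17) (5,203/13)]
2. After x ≤ 8: [(5,9/14) (8,3/7) (8,209/13) (5,203/13)]
3. After y ≥ 9: [(5,9) (8,9) (8,209/13) (5,203/13)]
4. After y ≤ 16: [(5,9) (8,9) (8,16) (15/2,16) (5,203/13)]
5. Canonical ring: [(5,9) (8,9) (8,16) (15/2,16) (5,203/13)]

Clipped polygon: [(5,9) (8,9) (8,16) (15/2,16) (5,203/13)]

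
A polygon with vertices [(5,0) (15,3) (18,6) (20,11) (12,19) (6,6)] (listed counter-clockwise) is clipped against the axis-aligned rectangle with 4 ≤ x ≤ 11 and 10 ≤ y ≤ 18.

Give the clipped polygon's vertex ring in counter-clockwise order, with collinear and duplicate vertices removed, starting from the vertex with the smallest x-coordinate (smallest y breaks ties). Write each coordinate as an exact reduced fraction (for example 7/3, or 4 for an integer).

Clipped polygon: [(102/13,10) (11,10) (11,101/6)]

1. After x ≥ 4: [(5,0) (15,3) (18,6) (20,11) (12,19) (6,6)]
2. After x ≤ 11: [(5,0) (11,9/5) (11,101/6) (6,6)]
3. After y ≥ 10: [(11,10) (11,101/6) (102/13,10)]
4. After y ≤ 18: [(11,10) (11,101/6) (102/13,10)]
5. Canonical ring: [(102/13,10) (11,10) (11,101/6)]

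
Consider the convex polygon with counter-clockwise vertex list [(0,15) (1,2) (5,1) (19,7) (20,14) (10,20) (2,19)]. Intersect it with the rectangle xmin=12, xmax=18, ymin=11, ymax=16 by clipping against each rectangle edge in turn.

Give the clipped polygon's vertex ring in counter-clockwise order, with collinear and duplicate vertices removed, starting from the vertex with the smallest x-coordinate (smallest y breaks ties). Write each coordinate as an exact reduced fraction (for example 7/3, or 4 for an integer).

1. After x ≥ 12: [(12,4) (19,7) (20,14) (12,94/5)]
2. After x ≤ 18: [(12,4) (18,46/7) (18,76/5) (12,94/5)]
3. After y ≥ 11: [(12,11) (18,11) (18,76/5) (12,94/5)]
4. After y ≤ 16: [(12,16) (12,11) (18,11) (18,76/5) (50/3,16)]
5. Canonical ring: [(12,11) (18,11) (18,76/5) (50/3,16) (12,16)]

Clipped polygon: [(12,11) (18,11) (18,76/5) (50/3,16) (12,16)]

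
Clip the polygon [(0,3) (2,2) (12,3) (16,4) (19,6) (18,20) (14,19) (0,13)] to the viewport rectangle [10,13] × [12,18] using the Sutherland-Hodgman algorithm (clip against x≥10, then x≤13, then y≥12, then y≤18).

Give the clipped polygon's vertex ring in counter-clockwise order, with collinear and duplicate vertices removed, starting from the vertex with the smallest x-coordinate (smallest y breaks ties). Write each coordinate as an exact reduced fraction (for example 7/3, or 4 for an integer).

Clipped polygon: [(10,12) (13,12) (13,18) (35/3,18) (10,121/7)]

1. After x ≥ 10: [(10,14/5) (12,3) (16,4) (19,6) (18,20) (14,19) (10,121/7)]
2. After x ≤ 13: [(10,14/5) (12,3) (13,13/4) (13,130/7) (10,121/7)]
3. After y ≥ 12: [(10,12) (13,12) (13,130/7) (10,121/7)]
4. After y ≤ 18: [(10,12) (13,12) (13,18) (35/3,18) (10,121/7)]
5. Canonical ring: [(10,12) (13,12) (13,18) (35/3,18) (10,121/7)]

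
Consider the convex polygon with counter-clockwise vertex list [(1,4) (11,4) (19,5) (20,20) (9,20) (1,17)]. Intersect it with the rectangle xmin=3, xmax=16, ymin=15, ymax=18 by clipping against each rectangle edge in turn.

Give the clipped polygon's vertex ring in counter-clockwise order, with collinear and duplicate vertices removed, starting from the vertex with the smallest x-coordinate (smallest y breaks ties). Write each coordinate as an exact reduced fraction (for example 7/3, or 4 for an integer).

Clipped polygon: [(3,15) (16,15) (16,18) (11/3,18) (3,71/4)]

1. After x ≥ 3: [(3,4) (11,4) (19,5) (20,20) (9,20) (3,71/4)]
2. After x ≤ 16: [(3,4) (11,4) (16,37/8) (16,20) (9,20) (3,71/4)]
3. After y ≥ 15: [(3,15) (16,15) (16,20) (9,20) (3,71/4)]
4. After y ≤ 18: [(3,15) (16,15) (16,18) (11/3,18) (3,71/4)]
5. Canonical ring: [(3,15) (16,15) (16,18) (11/3,18) (3,71/4)]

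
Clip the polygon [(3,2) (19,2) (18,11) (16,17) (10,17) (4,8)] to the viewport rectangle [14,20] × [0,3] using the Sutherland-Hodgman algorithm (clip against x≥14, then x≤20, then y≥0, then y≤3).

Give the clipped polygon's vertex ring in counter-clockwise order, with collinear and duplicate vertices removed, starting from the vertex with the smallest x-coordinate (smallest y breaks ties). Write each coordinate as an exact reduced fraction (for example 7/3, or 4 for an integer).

1. After x ≥ 14: [(14,2) (19,2) (18,11) (16,17) (14,17)]
2. After x ≤ 20: [(14,2) (19,2) (18,11) (16,17) (14,17)]
3. After y ≥ 0: [(14,2) (19,2) (18,11) (16,17) (14,17)]
4. After y ≤ 3: [(14,3) (14,2) (19,2) (170/9,3)]
5. Canonical ring: [(14,2) (19,2) (170/9,3) (14,3)]

Clipped polygon: [(14,2) (19,2) (170/9,3) (14,3)]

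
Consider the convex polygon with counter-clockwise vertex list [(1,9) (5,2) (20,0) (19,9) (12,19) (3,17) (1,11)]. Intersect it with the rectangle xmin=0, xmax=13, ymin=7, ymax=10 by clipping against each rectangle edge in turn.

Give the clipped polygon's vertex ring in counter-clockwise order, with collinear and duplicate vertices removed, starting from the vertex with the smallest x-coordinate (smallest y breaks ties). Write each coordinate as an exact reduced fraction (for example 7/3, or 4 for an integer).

1. After x ≥ 0: [(1,9) (5,2) (20,0) (19,9) (12,19) (3,17) (1,11)]
2. After x ≤ 13: [(1,9) (5,2) (13,14/15) (13,123/7) (12,19) (3,17) (1,11)]
3. After y ≥ 7: [(1,9) (15/7,7) (13,7) (13,123/7) (12,19) (3,17) (1,11)]
4. After y ≤ 10: [(1,10) (1,9) (15/7,7) (13,7) (13,10)]
5. Canonical ring: [(1,9) (15/7,7) (13,7) (13,10) (1,10)]

Clipped polygon: [(1,9) (15/7,7) (13,7) (13,10) (1,10)]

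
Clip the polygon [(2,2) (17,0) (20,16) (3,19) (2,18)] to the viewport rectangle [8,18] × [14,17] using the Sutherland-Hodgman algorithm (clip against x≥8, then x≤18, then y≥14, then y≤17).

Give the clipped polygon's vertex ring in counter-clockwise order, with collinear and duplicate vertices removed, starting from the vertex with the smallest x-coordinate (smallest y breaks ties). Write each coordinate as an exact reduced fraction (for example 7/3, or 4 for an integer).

1. After x ≥ 8: [(8,6/5) (17,0) (20,16) (8,308/17)]
2. After x ≤ 18: [(8,6/5) (17,0) (18,16/3) (18,278/17) (8,308/17)]
3. After y ≥ 14: [(8,14) (18,14) (18,278/17) (8,308/17)]
4. After y ≤ 17: [(8,17) (8,14) (18,14) (18,278/17) (43/3,17)]
5. Canonical ring: [(8,14) (18,14) (18,278/17) (43/3,17) (8,17)]

Clipped polygon: [(8,14) (18,14) (18,278/17) (43/3,17) (8,17)]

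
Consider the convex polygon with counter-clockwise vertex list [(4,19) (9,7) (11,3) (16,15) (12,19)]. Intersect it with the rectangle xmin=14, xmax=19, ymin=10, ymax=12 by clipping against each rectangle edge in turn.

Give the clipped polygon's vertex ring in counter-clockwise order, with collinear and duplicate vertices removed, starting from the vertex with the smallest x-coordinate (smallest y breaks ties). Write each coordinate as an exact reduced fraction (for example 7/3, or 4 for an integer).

Clipped polygon: [(14,51/5) (59/4,12) (14,12)]

1. After x ≥ 14: [(14,51/5) (16,15) (14,17)]
2. After x ≤ 19: [(14,51/5) (16,15) (14,17)]
3. After y ≥ 10: [(14,51/5) (16,15) (14,17)]
4. After y ≤ 12: [(14,12) (14,51/5) (59/4,12)]
5. Canonical ring: [(14,51/5) (59/4,12) (14,12)]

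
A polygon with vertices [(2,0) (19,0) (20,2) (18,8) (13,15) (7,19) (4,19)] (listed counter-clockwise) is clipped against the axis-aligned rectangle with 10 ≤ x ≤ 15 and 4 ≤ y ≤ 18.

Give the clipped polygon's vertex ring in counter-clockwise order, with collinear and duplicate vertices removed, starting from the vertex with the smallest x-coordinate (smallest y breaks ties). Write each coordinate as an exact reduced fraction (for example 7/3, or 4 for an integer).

1. After x ≥ 10: [(10,0) (19,0) (20,2) (18,8) (13,15) (10,17)]
2. After x ≤ 15: [(10,0) (15,0) (15,61/5) (13,15) (10,17)]
3. After y ≥ 4: [(10,4) (15,4) (15,61/5) (13,15) (10,17)]
4. After y ≤ 18: [(10,4) (15,4) (15,61/5) (13,15) (10,17)]
5. Canonical ring: [(10,4) (15,4) (15,61/5) (13,15) (10,17)]

Clipped polygon: [(10,4) (15,4) (15,61/5) (13,15) (10,17)]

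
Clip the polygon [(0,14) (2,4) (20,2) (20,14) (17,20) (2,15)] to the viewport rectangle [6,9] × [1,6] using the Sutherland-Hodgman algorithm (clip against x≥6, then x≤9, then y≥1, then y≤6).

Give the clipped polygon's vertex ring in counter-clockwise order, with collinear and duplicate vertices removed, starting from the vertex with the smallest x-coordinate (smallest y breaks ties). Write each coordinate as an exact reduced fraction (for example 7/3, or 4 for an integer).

1. After x ≥ 6: [(6,32/9) (20,2) (20,14) (17,20) (6,49/3)]
2. After x ≤ 9: [(6,32/9) (9,29/9) (9,52/3) (6,49/3)]
3. After y ≥ 1: [(6,32/9) (9,29/9) (9,52/3) (6,49/3)]
4. After y ≤ 6: [(6,6) (6,32/9) (9,29/9) (9,6)]
5. Canonical ring: [(6,32/9) (9,29/9) (9,6) (6,6)]

Clipped polygon: [(6,32/9) (9,29/9) (9,6) (6,6)]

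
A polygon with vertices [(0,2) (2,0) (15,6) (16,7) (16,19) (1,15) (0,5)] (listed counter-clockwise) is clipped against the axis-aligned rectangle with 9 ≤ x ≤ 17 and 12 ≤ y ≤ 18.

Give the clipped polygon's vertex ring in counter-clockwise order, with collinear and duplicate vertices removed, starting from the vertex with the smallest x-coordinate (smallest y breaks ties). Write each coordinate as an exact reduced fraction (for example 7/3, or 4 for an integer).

Clipped polygon: [(9,12) (16,12) (16,18) (49/4,18) (9,257/15)]

1. After x ≥ 9: [(9,42/13) (15,6) (16,7) (16,19) (9,257/15)]
2. After x ≤ 17: [(9,42/13) (15,6) (16,7) (16,19) (9,257/15)]
3. After y ≥ 12: [(9,12) (16,12) (16,19) (9,257/15)]
4. After y ≤ 18: [(9,12) (16,12) (16,18) (49/4,18) (9,257/15)]
5. Canonical ring: [(9,12) (16,12) (16,18) (49/4,18) (9,257/15)]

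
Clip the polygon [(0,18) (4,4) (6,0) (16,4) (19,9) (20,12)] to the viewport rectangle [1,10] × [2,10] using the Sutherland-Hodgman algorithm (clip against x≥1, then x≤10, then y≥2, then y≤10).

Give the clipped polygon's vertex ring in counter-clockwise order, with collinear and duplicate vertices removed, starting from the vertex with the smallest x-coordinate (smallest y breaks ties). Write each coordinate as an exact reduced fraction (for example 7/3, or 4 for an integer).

1. After x ≥ 1: [(1,177/10) (1,29/2) (4,4) (6,0) (16,4) (19,9) (20,12)]
2. After x ≤ 10: [(10,15) (1,177/10) (1,29/2) (4,4) (6,0) (10,8/5)]
3. After y ≥ 2: [(10,2) (10,15) (1,177/10) (1,29/2) (4,4) (5,2)]
4. After y ≤ 10: [(10,2) (10,10) (16/7,10) (4,4) (5,2)]
5. Canonical ring: [(16/7,10) (4,4) (5,2) (10,2) (10,10)]

Clipped polygon: [(16/7,10) (4,4) (5,2) (10,2) (10,10)]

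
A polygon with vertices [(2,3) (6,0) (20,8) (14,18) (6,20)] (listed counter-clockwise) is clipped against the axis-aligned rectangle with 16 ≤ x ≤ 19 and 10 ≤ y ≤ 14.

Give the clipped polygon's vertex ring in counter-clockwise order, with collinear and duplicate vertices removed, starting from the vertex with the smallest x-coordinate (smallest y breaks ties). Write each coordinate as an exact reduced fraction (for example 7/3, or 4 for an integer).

1. After x ≥ 16: [(16,40/7) (20,8) (16,44/3)]
2. After x ≤ 19: [(16,40/7) (19,52/7) (19,29/3) (16,44/3)]
3. After y ≥ 10: [(16,10) (94/5,10) (16,44/3)]
4. After y ≤ 14: [(16,14) (16,10) (94/5,10) (82/5,14)]
5. Canonical ring: [(16,10) (94/5,10) (82/5,14) (16,14)]

Clipped polygon: [(16,10) (94/5,10) (82/5,14) (16,14)]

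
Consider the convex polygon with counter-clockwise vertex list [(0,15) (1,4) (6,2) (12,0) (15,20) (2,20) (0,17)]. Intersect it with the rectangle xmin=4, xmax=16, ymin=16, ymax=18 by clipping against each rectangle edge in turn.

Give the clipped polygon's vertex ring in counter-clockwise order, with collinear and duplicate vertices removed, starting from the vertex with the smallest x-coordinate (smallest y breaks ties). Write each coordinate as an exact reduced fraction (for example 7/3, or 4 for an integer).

1. After x ≥ 4: [(4,14/5) (6,2) (12,0) (15,20) (4,20)]
2. After x ≤ 16: [(4,14/5) (6,2) (12,0) (15,20) (4,20)]
3. After y ≥ 16: [(4,16) (72/5,16) (15,20) (4,20)]
4. After y ≤ 18: [(4,18) (4,16) (72/5,16) (147/10,18)]
5. Canonical ring: [(4,16) (72/5,16) (147/10,18) (4,18)]

Clipped polygon: [(4,16) (72/5,16) (147/10,18) (4,18)]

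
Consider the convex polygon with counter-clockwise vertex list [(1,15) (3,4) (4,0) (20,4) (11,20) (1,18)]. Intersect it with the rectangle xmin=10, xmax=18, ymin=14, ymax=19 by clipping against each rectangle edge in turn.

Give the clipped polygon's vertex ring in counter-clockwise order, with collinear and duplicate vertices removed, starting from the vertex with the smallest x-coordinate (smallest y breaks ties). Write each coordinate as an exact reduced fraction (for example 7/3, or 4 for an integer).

Clipped polygon: [(10,14) (115/8,14) (185/16,19) (10,19)]

1. After x ≥ 10: [(10,3/2) (20,4) (11,20) (10,99/5)]
2. After x ≤ 18: [(10,3/2) (18,7/2) (18,68/9) (11,20) (10,99/5)]
3. After y ≥ 14: [(10,14) (115/8,14) (11,20) (10,99/5)]
4. After y ≤ 19: [(10,19) (10,14) (115/8,14) (185/16,19)]
5. Canonical ring: [(10,14) (115/8,14) (185/16,19) (10,19)]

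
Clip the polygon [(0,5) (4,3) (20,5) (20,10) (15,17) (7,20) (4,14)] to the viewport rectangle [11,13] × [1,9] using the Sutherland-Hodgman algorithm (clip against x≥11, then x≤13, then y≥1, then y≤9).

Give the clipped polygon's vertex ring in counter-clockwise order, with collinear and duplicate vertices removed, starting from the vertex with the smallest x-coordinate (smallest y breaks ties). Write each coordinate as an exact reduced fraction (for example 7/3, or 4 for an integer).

Clipped polygon: [(11,31/8) (13,33/8) (13,9) (11,9)]

1. After x ≥ 11: [(11,31/8) (20,5) (20,10) (15,17) (11,37/2)]
2. After x ≤ 13: [(11,31/8) (13,33/8) (13,71/4) (11,37/2)]
3. After y ≥ 1: [(11,31/8) (13,33/8) (13,71/4) (11,37/2)]
4. After y ≤ 9: [(11,9) (11,31/8) (13,33/8) (13,9)]
5. Canonical ring: [(11,31/8) (13,33/8) (13,9) (11,9)]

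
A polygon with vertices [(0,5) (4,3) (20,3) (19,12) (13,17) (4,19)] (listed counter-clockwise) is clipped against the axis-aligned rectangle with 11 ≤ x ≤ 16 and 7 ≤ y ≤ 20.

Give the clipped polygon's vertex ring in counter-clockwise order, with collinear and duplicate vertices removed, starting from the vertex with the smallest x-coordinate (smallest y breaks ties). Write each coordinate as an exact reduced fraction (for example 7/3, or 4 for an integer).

Clipped polygon: [(11,7) (16,7) (16,29/2) (13,17) (11,157/9)]

1. After x ≥ 11: [(11,3) (20,3) (19,12) (13,17) (11,157/9)]
2. After x ≤ 16: [(11,3) (16,3) (16,29/2) (13,17) (11,157/9)]
3. After y ≥ 7: [(11,7) (16,7) (16,29/2) (13,17) (11,157/9)]
4. After y ≤ 20: [(11,7) (16,7) (16,29/2) (13,17) (11,157/9)]
5. Canonical ring: [(11,7) (16,7) (16,29/2) (13,17) (11,157/9)]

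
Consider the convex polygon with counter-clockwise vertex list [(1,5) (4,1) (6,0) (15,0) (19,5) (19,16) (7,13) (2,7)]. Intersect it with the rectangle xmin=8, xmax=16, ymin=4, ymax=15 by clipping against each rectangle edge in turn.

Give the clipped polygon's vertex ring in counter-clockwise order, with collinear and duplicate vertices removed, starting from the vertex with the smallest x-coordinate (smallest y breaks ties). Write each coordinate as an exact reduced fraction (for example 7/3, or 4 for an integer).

1. After x ≥ 8: [(8,0) (15,0) (19,5) (19,16) (8,53/4)]
2. After x ≤ 16: [(8,0) (15,0) (16,5/4) (16,61/4) (8,53/4)]
3. After y ≥ 4: [(8,4) (16,4) (16,61/4) (8,53/4)]
4. After y ≤ 15: [(8,4) (16,4) (16,15) (15,15) (8,53/4)]
5. Canonical ring: [(8,4) (16,4) (16,15) (15,15) (8,53/4)]

Clipped polygon: [(8,4) (16,4) (16,15) (15,15) (8,53/4)]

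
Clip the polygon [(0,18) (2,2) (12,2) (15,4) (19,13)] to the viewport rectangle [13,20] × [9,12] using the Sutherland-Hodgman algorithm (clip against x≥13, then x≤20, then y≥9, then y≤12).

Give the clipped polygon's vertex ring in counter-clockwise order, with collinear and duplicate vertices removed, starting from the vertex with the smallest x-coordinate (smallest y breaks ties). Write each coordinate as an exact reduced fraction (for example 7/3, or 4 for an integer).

1. After x ≥ 13: [(13,277/19) (13,8/3) (15,4) (19,13)]
2. After x ≤ 20: [(13,277/19) (13,8/3) (15,4) (19,13)]
3. After y ≥ 9: [(13,277/19) (13,9) (155/9,9) (19,13)]
4. After y ≤ 12: [(13,12) (13,9) (155/9,9) (167/9,12)]
5. Canonical ring: [(13,9) (155/9,9) (167/9,12) (13,12)]

Clipped polygon: [(13,9) (155/9,9) (167/9,12) (13,12)]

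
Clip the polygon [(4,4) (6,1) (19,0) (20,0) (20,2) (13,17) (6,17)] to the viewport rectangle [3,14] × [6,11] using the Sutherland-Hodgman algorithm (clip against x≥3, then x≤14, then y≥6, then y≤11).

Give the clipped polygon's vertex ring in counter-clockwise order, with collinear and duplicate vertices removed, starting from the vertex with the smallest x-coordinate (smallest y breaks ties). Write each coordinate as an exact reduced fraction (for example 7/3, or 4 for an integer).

1. After x ≥ 3: [(4,4) (6,1) (19,0) (20,0) (20,2) (13,17) (6,17)]
2. After x ≤ 14: [(4,4) (6,1) (14,5/13) (14,104/7) (13,17) (6,17)]
3. After y ≥ 6: [(56/13,6) (14,6) (14,104/7) (13,17) (6,17)]
4. After y ≤ 11: [(66/13,11) (56/13,6) (14,6) (14,11)]
5. Canonical ring: [(56/13,6) (14,6) (14,11) (66/13,11)]

Clipped polygon: [(56/13,6) (14,6) (14,11) (66/13,11)]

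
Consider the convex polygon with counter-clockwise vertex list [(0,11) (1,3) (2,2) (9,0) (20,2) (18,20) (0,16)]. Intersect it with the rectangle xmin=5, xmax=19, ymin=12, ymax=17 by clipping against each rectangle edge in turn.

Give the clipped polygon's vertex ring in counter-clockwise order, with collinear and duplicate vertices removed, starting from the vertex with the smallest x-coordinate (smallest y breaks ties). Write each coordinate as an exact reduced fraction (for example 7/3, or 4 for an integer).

Clipped polygon: [(5,12) (170/9,12) (55/3,17) (5,17)]

1. After x ≥ 5: [(5,8/7) (9,0) (20,2) (18,20) (5,154/9)]
2. After x ≤ 19: [(5,8/7) (9,0) (19,20/11) (19,11) (18,20) (5,154/9)]
3. After y ≥ 12: [(5,12) (170/9,12) (18,20) (5,154/9)]
4. After y ≤ 17: [(5,17) (5,12) (170/9,12) (55/3,17)]
5. Canonical ring: [(5,12) (170/9,12) (55/3,17) (5,17)]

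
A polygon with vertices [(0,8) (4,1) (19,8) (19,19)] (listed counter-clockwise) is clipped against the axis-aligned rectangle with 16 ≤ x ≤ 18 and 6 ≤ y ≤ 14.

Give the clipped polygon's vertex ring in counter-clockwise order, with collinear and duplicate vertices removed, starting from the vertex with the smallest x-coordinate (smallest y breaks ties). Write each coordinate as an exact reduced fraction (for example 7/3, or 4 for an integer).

1. After x ≥ 16: [(16,328/19) (16,33/5) (19,8) (19,19)]
2. After x ≤ 18: [(18,350/19) (16,328/19) (16,33/5) (18,113/15)]
3. After y ≥ 6: [(18,350/19) (16,328/19) (16,33/5) (18,113/15)]
4. After y ≤ 14: [(18,14) (16,14) (16,33/5) (18,113/15)]
5. Canonical ring: [(16,33/5) (18,113/15) (18,14) (16,14)]

Clipped polygon: [(16,33/5) (18,113/15) (18,14) (16,14)]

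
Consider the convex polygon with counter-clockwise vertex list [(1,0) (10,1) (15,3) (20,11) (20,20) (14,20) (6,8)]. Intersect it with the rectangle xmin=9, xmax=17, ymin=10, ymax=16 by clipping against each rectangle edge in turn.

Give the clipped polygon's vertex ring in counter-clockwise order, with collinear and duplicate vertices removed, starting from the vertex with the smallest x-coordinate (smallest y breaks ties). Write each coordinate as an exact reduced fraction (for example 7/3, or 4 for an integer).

Clipped polygon: [(9,10) (17,10) (17,16) (34/3,16) (9,25/2)]

1. After x ≥ 9: [(9,8/9) (10,1) (15,3) (20,11) (20,20) (14,20) (9,25/2)]
2. After x ≤ 17: [(9,8/9) (10,1) (15,3) (17,31/5) (17,20) (14,20) (9,25/2)]
3. After y ≥ 10: [(9,10) (17,10) (17,20) (14,20) (9,25/2)]
4. After y ≤ 16: [(9,10) (17,10) (17,16) (34/3,16) (9,25/2)]
5. Canonical ring: [(9,10) (17,10) (17,16) (34/3,16) (9,25/2)]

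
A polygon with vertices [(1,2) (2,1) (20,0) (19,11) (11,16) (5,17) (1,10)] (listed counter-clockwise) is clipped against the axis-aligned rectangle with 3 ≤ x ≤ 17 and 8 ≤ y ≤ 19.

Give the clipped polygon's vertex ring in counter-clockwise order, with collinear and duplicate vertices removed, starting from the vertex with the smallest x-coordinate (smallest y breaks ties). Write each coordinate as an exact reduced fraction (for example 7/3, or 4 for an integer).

Clipped polygon: [(3,8) (17,8) (17,49/4) (11,16) (5,17) (3,27/2)]

1. After x ≥ 3: [(3,17/18) (20,0) (19,11) (11,16) (5,17) (3,27/2)]
2. After x ≤ 17: [(3,17/18) (17,1/6) (17,49/4) (11,16) (5,17) (3,27/2)]
3. After y ≥ 8: [(3,8) (17,8) (17,49/4) (11,16) (5,17) (3,27/2)]
4. After y ≤ 19: [(3,8) (17,8) (17,49/4) (11,16) (5,17) (3,27/2)]
5. Canonical ring: [(3,8) (17,8) (17,49/4) (11,16) (5,17) (3,27/2)]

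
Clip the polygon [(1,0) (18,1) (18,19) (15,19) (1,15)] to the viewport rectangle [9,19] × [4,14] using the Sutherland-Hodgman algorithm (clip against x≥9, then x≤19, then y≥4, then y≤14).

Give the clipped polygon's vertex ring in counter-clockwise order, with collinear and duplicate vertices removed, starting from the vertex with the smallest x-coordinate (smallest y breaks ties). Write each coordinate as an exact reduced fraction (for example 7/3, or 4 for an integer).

Clipped polygon: [(9,4) (18,4) (18,14) (9,14)]

1. After x ≥ 9: [(9,8/17) (18,1) (18,19) (15,19) (9,121/7)]
2. After x ≤ 19: [(9,8/17) (18,1) (18,19) (15,19) (9,121/7)]
3. After y ≥ 4: [(9,4) (18,4) (18,19) (15,19) (9,121/7)]
4. After y ≤ 14: [(9,14) (9,4) (18,4) (18,14)]
5. Canonical ring: [(9,4) (18,4) (18,14) (9,14)]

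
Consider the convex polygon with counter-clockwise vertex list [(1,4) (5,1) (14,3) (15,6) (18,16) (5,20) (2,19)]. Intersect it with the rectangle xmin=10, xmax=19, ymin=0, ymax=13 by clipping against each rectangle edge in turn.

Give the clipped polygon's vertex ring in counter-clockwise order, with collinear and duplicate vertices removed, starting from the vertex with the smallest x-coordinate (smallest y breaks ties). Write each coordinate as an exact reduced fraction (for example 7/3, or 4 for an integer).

1. After x ≥ 10: [(10,19/9) (14,3) (15,6) (18,16) (10,240/13)]
2. After x ≤ 19: [(10,19/9) (14,3) (15,6) (18,16) (10,240/13)]
3. After y ≥ 0: [(10,19/9) (14,3) (15,6) (18,16) (10,240/13)]
4. After y ≤ 13: [(10,13) (10,19/9) (14,3) (15,6) (171/10,13)]
5. Canonical ring: [(10,19/9) (14,3) (15,6) (171/10,13) (10,13)]

Clipped polygon: [(10,19/9) (14,3) (15,6) (171/10,13) (10,13)]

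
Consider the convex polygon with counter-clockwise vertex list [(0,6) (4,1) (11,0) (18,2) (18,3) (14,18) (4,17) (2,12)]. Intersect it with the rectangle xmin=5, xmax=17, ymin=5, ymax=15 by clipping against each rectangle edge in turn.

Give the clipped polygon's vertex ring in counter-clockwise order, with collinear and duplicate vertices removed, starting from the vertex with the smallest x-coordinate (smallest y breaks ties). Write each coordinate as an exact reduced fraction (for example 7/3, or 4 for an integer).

1. After x ≥ 5: [(5,6/7) (11,0) (18,2) (18,3) (14,18) (5,171/10)]
2. After x ≤ 17: [(5,6/7) (11,0) (17,12/7) (17,27/4) (14,18) (5,171/10)]
3. After y ≥ 5: [(5,5) (17,5) (17,27/4) (14,18) (5,171/10)]
4. After y ≤ 15: [(5,15) (5,5) (17,5) (17,27/4) (74/5,15)]
5. Canonical ring: [(5,5) (17,5) (17,27/4) (74/5,15) (5,15)]

Clipped polygon: [(5,5) (17,5) (17,27/4) (74/5,15) (5,15)]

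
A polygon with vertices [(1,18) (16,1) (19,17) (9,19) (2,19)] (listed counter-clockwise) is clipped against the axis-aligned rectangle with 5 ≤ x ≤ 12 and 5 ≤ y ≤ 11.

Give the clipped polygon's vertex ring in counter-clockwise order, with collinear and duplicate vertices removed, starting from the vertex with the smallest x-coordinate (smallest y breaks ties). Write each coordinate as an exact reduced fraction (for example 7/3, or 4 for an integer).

Clipped polygon: [(122/17,11) (12,83/15) (12,11)]

1. After x ≥ 5: [(5,202/15) (16,1) (19,17) (9,19) (5,19)]
2. After x ≤ 12: [(5,202/15) (12,83/15) (12,92/5) (9,19) (5,19)]
3. After y ≥ 5: [(5,202/15) (12,83/15) (12,92/5) (9,19) (5,19)]
4. After y ≤ 11: [(122/17,11) (12,83/15) (12,11)]
5. Canonical ring: [(122/17,11) (12,83/15) (12,11)]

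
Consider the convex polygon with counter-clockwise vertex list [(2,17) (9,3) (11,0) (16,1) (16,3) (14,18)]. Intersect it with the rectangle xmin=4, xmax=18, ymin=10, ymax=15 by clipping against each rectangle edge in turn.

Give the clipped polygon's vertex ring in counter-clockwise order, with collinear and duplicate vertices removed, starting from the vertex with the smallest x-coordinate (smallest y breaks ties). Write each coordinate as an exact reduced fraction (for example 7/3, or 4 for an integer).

1. After x ≥ 4: [(4,103/6) (4,13) (9,3) (11,0) (16,1) (16,3) (14,18)]
2. After x ≤ 18: [(4,103/6) (4,13) (9,3) (11,0) (16,1) (16,3) (14,18)]
3. After y ≥ 10: [(4,103/6) (4,13) (11/2,10) (226/15,10) (14,18)]
4. After y ≤ 15: [(4,15) (4,13) (11/2,10) (226/15,10) (72/5,15)]
5. Canonical ring: [(4,13) (11/2,10) (226/15,10) (72/5,15) (4,15)]

Clipped polygon: [(4,13) (11/2,10) (226/15,10) (72/5,15) (4,15)]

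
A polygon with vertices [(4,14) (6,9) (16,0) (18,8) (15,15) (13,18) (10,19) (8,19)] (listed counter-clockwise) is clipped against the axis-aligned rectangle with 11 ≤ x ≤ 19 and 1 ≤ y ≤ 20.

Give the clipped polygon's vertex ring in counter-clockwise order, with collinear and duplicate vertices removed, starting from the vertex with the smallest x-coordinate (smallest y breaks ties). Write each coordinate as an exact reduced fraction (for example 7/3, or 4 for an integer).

Clipped polygon: [(11,9/2) (134/9,1) (65/4,1) (18,8) (15,15) (13,18) (11,56/3)]

1. After x ≥ 11: [(11,9/2) (16,0) (18,8) (15,15) (13,18) (11,56/3)]
2. After x ≤ 19: [(11,9/2) (16,0) (18,8) (15,15) (13,18) (11,56/3)]
3. After y ≥ 1: [(11,9/2) (134/9,1) (65/4,1) (18,8) (15,15) (13,18) (11,56/3)]
4. After y ≤ 20: [(11,9/2) (134/9,1) (65/4,1) (18,8) (15,15) (13,18) (11,56/3)]
5. Canonical ring: [(11,9/2) (134/9,1) (65/4,1) (18,8) (15,15) (13,18) (11,56/3)]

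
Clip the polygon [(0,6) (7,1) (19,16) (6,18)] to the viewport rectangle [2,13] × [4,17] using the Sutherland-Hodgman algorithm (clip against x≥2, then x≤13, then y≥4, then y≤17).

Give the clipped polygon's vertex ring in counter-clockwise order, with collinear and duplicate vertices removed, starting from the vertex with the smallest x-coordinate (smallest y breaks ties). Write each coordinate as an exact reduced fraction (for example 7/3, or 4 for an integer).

Clipped polygon: [(2,32/7) (14/5,4) (47/5,4) (13,17/2) (13,220/13) (25/2,17) (11/2,17) (2,10)]

1. After x ≥ 2: [(2,10) (2,32/7) (7,1) (19,16) (6,18)]
2. After x ≤ 13: [(2,10) (2,32/7) (7,1) (13,17/2) (13,220/13) (6,18)]
3. After y ≥ 4: [(2,10) (2,32/7) (14/5,4) (47/5,4) (13,17/2) (13,220/13) (6,18)]
4. After y ≤ 17: [(11/2,17) (2,10) (2,32/7) (14/5,4) (47/5,4) (13,17/2) (13,220/13) (25/2,17)]
5. Canonical ring: [(2,32/7) (14/5,4) (47/5,4) (13,17/2) (13,220/13) (25/2,17) (11/2,17) (2,10)]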